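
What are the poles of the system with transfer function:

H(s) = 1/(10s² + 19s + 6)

Discriminant = 19² - 4×10×6 = 361 - 240 = 121 > 0, so two distinct real poles. Using quadratic formula: s = (-19 ± √121)/(2×10) = (-19 ± √121)/20, with √121 = 11. s₁ = -8/20 = -0.4, s₂ = -30/20 = -1.5. Poles: s₁ = -0.4, s₂ = -1.5.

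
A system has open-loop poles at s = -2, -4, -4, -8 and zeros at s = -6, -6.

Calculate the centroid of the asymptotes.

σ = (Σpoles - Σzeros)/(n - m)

σ = (Σpoles - Σzeros)/(n - m) = (-18 - (-12))/(4 - 2) = -6/2 = -3.0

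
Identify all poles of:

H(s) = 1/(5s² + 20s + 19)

Discriminant = 20² - 4×5×19 = 400 - 380 = 20 > 0, so two distinct real poles. Using quadratic formula: s = (-20 ± √20)/(2×5) = (-20 ± √20)/10, with √20 ≈ 4.4721. s₁ ≈ -1.5528, s₂ ≈ -2.4472. Poles: s₁ = -1.5528, s₂ = -2.4472.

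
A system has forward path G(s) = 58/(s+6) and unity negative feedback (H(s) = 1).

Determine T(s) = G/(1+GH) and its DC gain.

T(s) = G/(1+GH) = [58/(s+6)] / [1 + 58/(s+6)] = 58/(s+6+58) = 58/(s+64). DC gain = 58/64 = 0.90625.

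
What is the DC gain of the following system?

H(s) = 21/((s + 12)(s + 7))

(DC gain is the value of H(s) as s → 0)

DC gain = H(0) = 21/(12 × 7) = 21/84 = 0.25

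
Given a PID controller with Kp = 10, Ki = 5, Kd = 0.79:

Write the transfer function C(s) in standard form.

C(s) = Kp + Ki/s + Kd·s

Substituting values: C(s) = 10 + 5/s + 0.79s = (0.79s² + 10s + 5)/s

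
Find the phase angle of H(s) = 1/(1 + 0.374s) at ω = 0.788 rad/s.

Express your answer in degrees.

Phase = -arctan(ωτ) = -arctan(0.788 × 0.374) = -16.4°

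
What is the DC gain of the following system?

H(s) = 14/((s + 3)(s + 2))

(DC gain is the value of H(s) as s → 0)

DC gain = H(0) = 14/(3 × 2) = 14/6 = 2.3333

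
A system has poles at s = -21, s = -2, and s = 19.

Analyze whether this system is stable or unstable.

Pole(s) at s = 19 are not in the left half-plane. System is unstable.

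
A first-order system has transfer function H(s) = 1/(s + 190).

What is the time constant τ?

For H(s) = 1/(s + 1/τ), the pole is at -1/τ = -190, so τ = 1/190 = 0.0053 s.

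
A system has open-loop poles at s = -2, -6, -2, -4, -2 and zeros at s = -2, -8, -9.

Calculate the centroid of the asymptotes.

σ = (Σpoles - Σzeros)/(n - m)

σ = (Σpoles - Σzeros)/(n - m) = (-16 - (-19))/(5 - 3) = 3/2 = 1.5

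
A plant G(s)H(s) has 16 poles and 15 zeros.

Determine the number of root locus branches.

Root locus has n branches where n = number of poles = 16.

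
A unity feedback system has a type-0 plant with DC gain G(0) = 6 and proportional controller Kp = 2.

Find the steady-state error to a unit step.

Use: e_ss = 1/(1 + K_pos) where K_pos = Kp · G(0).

K_pos = Kp · G(0) = 2 × 6 = 12. e_ss = 1/(1 + 12) = 0.0769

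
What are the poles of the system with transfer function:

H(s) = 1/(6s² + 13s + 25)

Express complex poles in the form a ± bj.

Discriminant = 13² - 4×6×25 = 169 - 600 = -431 < 0, so the poles are a complex conjugate pair s = (-13 ± j√431)/(2×6). Real part = -13/(2×6) = -13/12 ≈ -1.0833; imaginary part = ±√431/(2×6) ≈ 1.7300. Poles: s = -1.0833 ± 1.7300j.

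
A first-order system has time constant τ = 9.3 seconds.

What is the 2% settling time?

For first-order system, 2% settling time ≈ 4τ = 4 × 9.3 = 37.2 s.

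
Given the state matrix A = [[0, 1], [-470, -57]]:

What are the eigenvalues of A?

det(A - λI) = λ² - (-57)λ + 470 = (λ - (-10))(λ - (-47)). Eigenvalues: -10, -47.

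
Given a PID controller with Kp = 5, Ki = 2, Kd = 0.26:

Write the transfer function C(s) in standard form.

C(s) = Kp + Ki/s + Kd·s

Substituting values: C(s) = 5 + 2/s + 0.26s = (0.26s² + 5s + 2)/s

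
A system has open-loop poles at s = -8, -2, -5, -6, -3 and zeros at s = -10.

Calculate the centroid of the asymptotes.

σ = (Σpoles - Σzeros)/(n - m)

σ = (Σpoles - Σzeros)/(n - m) = (-24 - (-10))/(5 - 1) = -14/4 = -3.5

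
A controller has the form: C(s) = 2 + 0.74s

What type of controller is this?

This is a Proportional-Derivative (PD) controller.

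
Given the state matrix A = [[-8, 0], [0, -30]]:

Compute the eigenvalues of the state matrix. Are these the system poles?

For diagonal matrix, eigenvalues are diagonal entries: λ₁ = -8, λ₂ = -30. Eigenvalues of A = system poles.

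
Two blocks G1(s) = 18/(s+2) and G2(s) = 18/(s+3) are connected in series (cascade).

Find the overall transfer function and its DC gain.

Series: multiply transfer functions. G_eq = 18/(s+2) × 18/(s+3) = 324/((s+2)(s+3)). DC gain = 324/(2×3) = 54.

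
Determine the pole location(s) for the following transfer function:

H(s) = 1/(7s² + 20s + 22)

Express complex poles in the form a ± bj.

Discriminant = 20² - 4×7×22 = 400 - 616 = -216 < 0, so the poles are a complex conjugate pair s = (-20 ± j√216)/(2×7). Real part = -20/(2×7) = -20/14 ≈ -1.4286; imaginary part = ±√216/(2×7) ≈ 1.0498. Poles: s = -1.4286 ± 1.0498j.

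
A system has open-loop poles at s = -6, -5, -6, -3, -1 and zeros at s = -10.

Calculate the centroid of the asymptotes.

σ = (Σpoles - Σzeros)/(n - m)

σ = (Σpoles - Σzeros)/(n - m) = (-21 - (-10))/(5 - 1) = -11/4 = -2.75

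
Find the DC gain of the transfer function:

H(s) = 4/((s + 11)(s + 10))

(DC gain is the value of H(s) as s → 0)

DC gain = H(0) = 4/(11 × 10) = 4/110 = 0.0364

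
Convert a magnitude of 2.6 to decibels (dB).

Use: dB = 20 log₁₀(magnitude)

dB = 20 log₁₀(2.6) = 8.3 dB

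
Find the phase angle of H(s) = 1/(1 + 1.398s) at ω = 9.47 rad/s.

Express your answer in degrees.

Phase = -arctan(ωτ) = -arctan(9.47 × 1.398) = -85.7°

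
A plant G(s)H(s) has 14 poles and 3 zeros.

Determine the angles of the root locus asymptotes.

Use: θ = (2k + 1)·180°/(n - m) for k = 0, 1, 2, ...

n - m = 14 - 3 = 11. Angles: θk = (2k + 1)·180°/11 = 16.36°, 49.09°, 81.82°, 114.55°, 147.27°, 180°, 212.73°, 245.45°, 278.18°, 310.91°, 343.64°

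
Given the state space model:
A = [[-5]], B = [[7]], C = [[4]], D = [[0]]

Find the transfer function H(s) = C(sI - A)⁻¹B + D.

(sI - A)⁻¹ = 1/(s + 5). H(s) = 4 × 7/(s + 5) + 0 = 28/(s + 5).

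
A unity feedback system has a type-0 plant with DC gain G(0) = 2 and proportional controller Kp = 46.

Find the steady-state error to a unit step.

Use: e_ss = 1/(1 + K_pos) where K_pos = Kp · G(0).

K_pos = Kp · G(0) = 46 × 2 = 92. e_ss = 1/(1 + 92) = 0.0108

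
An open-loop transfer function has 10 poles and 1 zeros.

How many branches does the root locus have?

Root locus has n branches where n = number of poles = 10.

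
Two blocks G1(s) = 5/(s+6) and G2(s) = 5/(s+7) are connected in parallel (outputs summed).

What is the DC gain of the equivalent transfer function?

Parallel: G_eq = G1 + G2. DC gain = G1(0) + G2(0) = 5/6 + 5/7 = 0.8333 + 0.7143 = 1.5476.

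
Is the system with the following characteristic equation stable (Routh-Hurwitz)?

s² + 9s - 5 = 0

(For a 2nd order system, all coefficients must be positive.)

Coefficients: 1, 9, -5. c=-5 not positive, so system is unstable.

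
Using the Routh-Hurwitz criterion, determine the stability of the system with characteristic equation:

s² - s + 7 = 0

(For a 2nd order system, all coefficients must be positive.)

Coefficients: 1, -1, 7. b=-1 not positive, so system is unstable.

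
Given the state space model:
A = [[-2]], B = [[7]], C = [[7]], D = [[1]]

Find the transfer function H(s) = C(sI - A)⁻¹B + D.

(sI - A)⁻¹ = 1/(s + 2). H(s) = 7×7/(s + 2) + 1 = (s + 51)/(s + 2).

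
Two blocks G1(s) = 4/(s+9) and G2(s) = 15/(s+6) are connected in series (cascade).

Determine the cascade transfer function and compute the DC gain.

Series: multiply transfer functions. G_eq = 4/(s+9) × 15/(s+6) = 60/((s+9)(s+6)). DC gain = 60/(9×6) = 1.1111.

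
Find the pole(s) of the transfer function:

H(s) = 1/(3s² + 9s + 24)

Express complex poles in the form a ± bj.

Discriminant = 9² - 4×3×24 = 81 - 288 = -207 < 0, so the poles are a complex conjugate pair s = (-9 ± j√207)/(2×3). Real part = -9/(2×3) = -9/6 = -1.5; imaginary part = ±√207/(2×3) ≈ 2.3979. Poles: s = -1.5 ± 2.3979j.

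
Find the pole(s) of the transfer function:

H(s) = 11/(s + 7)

Pole is where denominator = 0: s + 7 = 0, so s = -7.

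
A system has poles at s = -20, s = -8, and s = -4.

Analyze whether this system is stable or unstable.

All poles are in the left half-plane. System is stable.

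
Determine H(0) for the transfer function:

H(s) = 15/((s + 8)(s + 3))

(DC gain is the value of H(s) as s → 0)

DC gain = H(0) = 15/(8 × 3) = 15/24 = 0.625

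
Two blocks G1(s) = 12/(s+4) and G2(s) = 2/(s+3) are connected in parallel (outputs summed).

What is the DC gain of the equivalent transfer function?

Parallel: G_eq = G1 + G2. DC gain = G1(0) + G2(0) = 12/4 + 2/3 = 3 + 0.6667 = 3.6667.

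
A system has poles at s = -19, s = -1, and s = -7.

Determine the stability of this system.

All poles are in the left half-plane. System is stable.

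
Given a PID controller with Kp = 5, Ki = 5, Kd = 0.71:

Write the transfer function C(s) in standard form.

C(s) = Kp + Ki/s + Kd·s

Substituting values: C(s) = 5 + 5/s + 0.71s = (0.71s² + 5s + 5)/s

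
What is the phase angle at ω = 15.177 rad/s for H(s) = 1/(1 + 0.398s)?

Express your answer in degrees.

Phase = -arctan(ωτ) = -arctan(15.177 × 0.398) = -80.6°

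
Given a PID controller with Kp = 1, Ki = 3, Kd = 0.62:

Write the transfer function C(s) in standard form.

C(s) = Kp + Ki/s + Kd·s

Substituting values: C(s) = 1 + 3/s + 0.62s = (0.62s² + s + 3)/s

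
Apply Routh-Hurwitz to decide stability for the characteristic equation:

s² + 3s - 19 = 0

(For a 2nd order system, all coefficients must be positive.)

Coefficients: 1, 3, -19. c=-19 not positive, so system is unstable.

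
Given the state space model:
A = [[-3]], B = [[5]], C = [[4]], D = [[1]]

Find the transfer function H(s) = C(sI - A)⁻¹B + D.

(sI - A)⁻¹ = 1/(s + 3). H(s) = 4×5/(s + 3) + 1 = (s + 23)/(s + 3).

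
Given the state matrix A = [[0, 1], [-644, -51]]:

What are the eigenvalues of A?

det(A - λI) = λ² - (-51)λ + 644 = (λ - (-23))(λ - (-28)). Eigenvalues: -23, -28.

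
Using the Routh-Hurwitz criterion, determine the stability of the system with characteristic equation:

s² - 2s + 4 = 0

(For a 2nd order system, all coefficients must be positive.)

Coefficients: 1, -2, 4. b=-2 not positive, so system is unstable.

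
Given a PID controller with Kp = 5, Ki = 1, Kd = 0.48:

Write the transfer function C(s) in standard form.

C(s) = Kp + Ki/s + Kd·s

Substituting values: C(s) = 5 + 1/s + 0.48s = (0.48s² + 5s + 1)/s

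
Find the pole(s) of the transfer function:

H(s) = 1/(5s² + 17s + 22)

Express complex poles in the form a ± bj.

Discriminant = 17² - 4×5×22 = 289 - 440 = -151 < 0, so the poles are a complex conjugate pair s = (-17 ± j√151)/(2×5). Real part = -17/(2×5) = -17/10 = -1.7; imaginary part = ±√151/(2×5) ≈ 1.2288. Poles: s = -1.7 ± 1.2288j.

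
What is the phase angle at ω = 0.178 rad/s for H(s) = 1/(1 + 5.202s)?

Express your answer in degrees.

Phase = -arctan(ωτ) = -arctan(0.178 × 5.202) = -42.8°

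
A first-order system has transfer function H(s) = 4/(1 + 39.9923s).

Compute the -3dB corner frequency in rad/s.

Corner frequency = 1/τ = 1/39.9923 = 0.025 rad/s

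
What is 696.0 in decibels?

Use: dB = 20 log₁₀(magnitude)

dB = 20 log₁₀(696.0) = 56.9 dB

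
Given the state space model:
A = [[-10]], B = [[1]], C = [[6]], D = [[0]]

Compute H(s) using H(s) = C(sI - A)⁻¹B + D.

(sI - A)⁻¹ = 1/(s + 10). H(s) = 6 × 1/(s + 10) + 0 = 6/(s + 10).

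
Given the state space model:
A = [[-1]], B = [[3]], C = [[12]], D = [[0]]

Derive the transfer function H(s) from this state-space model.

(sI - A)⁻¹ = 1/(s + 1). H(s) = 12 × 3/(s + 1) + 0 = 36/(s + 1).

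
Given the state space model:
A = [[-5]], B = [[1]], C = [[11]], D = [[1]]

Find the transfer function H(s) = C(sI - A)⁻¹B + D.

(sI - A)⁻¹ = 1/(s + 5). H(s) = 11×1/(s + 5) + 1 = (s + 16)/(s + 5).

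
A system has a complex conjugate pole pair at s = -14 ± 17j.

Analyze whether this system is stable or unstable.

Real part of poles is -14 (< 0, left half-plane). Stable.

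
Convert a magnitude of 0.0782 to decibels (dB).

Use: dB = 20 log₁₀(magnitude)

dB = 20 log₁₀(0.0782) = -22.1 dB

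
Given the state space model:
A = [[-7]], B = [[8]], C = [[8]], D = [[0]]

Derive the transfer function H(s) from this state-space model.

(sI - A)⁻¹ = 1/(s + 7). H(s) = 8 × 8/(s + 7) + 0 = 64/(s + 7).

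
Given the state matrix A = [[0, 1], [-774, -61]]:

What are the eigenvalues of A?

det(A - λI) = λ² - (-61)λ + 774 = (λ - (-43))(λ - (-18)). Eigenvalues: -43, -18.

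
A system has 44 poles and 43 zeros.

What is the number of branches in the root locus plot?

Root locus has n branches where n = number of poles = 44.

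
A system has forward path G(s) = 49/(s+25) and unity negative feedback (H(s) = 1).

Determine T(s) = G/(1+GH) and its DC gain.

T(s) = G/(1+GH) = [49/(s+25)] / [1 + 49/(s+25)] = 49/(s+25+49) = 49/(s+74). DC gain = 49/74 = 0.6622.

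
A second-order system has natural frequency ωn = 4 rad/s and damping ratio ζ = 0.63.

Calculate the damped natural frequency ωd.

ωd = ωn√(1 - ζ²) = 4√(1 - 0.63²) = 3.11 rad/s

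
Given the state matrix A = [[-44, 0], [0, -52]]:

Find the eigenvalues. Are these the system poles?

For diagonal matrix, eigenvalues are diagonal entries: λ₁ = -44, λ₂ = -52. Eigenvalues of A = system poles.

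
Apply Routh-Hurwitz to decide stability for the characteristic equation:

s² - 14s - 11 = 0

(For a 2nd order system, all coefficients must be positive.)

Coefficients: 1, -14, -11. b=-14, c=-11 not positive, so system is unstable.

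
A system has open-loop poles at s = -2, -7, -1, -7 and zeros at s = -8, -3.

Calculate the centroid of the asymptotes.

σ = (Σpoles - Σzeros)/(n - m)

σ = (Σpoles - Σzeros)/(n - m) = (-17 - (-11))/(4 - 2) = -6/2 = -3.0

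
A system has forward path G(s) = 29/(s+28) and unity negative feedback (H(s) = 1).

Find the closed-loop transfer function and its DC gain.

T(s) = G/(1+GH) = [29/(s+28)] / [1 + 29/(s+28)] = 29/(s+28+29) = 29/(s+57). DC gain = 29/57 = 0.5088.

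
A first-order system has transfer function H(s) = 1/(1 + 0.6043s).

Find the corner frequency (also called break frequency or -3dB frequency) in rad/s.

Corner frequency = 1/τ = 1/0.6043 = 1.655 rad/s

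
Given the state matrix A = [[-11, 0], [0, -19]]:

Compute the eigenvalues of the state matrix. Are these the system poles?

For diagonal matrix, eigenvalues are diagonal entries: λ₁ = -11, λ₂ = -19. Eigenvalues of A = system poles.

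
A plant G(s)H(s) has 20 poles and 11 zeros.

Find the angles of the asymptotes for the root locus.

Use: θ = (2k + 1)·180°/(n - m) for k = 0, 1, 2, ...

n - m = 20 - 11 = 9. Angles: θk = (2k + 1)·180°/9 = 20°, 60°, 100°, 140°, 180°, 220°, 260°, 300°, 340°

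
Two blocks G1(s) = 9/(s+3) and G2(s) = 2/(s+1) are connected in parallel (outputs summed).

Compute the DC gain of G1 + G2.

Parallel: G_eq = G1 + G2. DC gain = G1(0) + G2(0) = 9/3 + 2/1 = 3 + 2 = 5.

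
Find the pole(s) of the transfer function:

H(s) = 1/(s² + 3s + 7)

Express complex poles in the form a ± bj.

Discriminant = 3² - 4×1×7 = 9 - 28 = -19 < 0, so the poles are a complex conjugate pair s = (-3 ± j√19)/(2×1). Real part = -3/(2×1) = -3/2 = -1.5; imaginary part = ±√19/(2×1) ≈ 2.1794. Poles: s = -1.5 ± 2.1794j.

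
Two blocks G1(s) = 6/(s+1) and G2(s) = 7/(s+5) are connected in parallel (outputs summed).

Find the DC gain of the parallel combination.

Parallel: G_eq = G1 + G2. DC gain = G1(0) + G2(0) = 6/1 + 7/5 = 6 + 1.4 = 7.4.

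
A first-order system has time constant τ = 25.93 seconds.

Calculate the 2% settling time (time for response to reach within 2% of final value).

For first-order system, 2% settling time ≈ 4τ = 4 × 25.93 = 103.72 s.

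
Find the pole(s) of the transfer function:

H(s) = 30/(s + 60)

Pole is where denominator = 0: s + 60 = 0, so s = -60.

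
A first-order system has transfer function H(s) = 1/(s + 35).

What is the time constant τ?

For H(s) = 1/(s + 1/τ), the pole is at -1/τ = -35, so τ = 1/35 = 0.0286 s.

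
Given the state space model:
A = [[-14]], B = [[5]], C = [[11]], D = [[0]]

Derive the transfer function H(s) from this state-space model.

(sI - A)⁻¹ = 1/(s + 14). H(s) = 11 × 5/(s + 14) + 0 = 55/(s + 14).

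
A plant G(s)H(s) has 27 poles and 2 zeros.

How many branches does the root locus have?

Root locus has n branches where n = number of poles = 27.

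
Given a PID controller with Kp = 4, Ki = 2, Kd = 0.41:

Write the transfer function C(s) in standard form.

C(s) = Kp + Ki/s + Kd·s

Substituting values: C(s) = 4 + 2/s + 0.41s = (0.41s² + 4s + 2)/s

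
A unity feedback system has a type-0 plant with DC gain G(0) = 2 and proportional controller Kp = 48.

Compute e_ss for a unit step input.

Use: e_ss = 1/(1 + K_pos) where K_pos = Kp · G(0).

K_pos = Kp · G(0) = 48 × 2 = 96. e_ss = 1/(1 + 96) = 0.0103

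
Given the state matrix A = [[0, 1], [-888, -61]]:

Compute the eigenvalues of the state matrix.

det(A - λI) = λ² - (-61)λ + 888 = (λ - (-24))(λ - (-37)). Eigenvalues: -24, -37.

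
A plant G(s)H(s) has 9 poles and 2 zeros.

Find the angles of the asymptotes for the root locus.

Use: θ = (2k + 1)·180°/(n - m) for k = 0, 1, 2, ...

n - m = 9 - 2 = 7. Angles: θk = (2k + 1)·180°/7 = 25.71°, 77.14°, 128.57°, 180°, 231.43°, 282.86°, 334.29°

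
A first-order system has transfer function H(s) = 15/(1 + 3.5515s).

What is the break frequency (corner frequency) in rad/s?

Corner frequency = 1/τ = 1/3.5515 = 0.282 rad/s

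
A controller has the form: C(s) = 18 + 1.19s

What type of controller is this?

This is a Proportional-Derivative (PD) controller.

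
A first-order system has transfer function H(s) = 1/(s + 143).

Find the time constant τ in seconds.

For H(s) = 1/(s + 1/τ), the pole is at -1/τ = -143, so τ = 1/143 = 0.0070 s.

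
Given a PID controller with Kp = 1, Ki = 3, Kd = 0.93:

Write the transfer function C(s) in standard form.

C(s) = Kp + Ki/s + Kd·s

Substituting values: C(s) = 1 + 3/s + 0.93s = (0.93s² + s + 3)/s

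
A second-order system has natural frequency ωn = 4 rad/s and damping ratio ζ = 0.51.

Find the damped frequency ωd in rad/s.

ωd = ωn√(1 - ζ²) = 4√(1 - 0.51²) = 3.44 rad/s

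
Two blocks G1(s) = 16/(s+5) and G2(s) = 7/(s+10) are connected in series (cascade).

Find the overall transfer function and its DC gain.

Series: multiply transfer functions. G_eq = 16/(s+5) × 7/(s+10) = 112/((s+5)(s+10)). DC gain = 112/(5×10) = 2.24.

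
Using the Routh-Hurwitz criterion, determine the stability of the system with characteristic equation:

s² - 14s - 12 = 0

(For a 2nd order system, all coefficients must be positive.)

Coefficients: 1, -14, -12. b=-14, c=-12 not positive, so system is unstable.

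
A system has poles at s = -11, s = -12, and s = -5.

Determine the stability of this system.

All poles are in the left half-plane. System is stable.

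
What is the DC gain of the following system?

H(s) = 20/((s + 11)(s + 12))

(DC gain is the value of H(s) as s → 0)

DC gain = H(0) = 20/(11 × 12) = 20/132 = 0.1515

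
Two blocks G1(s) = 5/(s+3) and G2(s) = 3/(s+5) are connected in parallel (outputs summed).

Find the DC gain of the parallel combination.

Parallel: G_eq = G1 + G2. DC gain = G1(0) + G2(0) = 5/3 + 3/5 = 1.6667 + 0.6 = 2.2667.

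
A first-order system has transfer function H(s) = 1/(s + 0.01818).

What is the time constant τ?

For H(s) = 1/(s + 1/τ), the pole is at -1/τ = -0.01818, so τ = 1/0.01818 = 55.01 s.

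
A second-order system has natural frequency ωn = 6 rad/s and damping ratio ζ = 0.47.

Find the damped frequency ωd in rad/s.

ωd = ωn√(1 - ζ²) = 6√(1 - 0.47²) = 5.3 rad/s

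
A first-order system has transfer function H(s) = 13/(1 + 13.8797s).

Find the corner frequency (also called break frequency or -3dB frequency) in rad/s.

Corner frequency = 1/τ = 1/13.8797 = 0.072 rad/s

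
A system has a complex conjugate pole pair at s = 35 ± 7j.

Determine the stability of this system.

Real part of poles is 35 (> 0, right half-plane). Unstable.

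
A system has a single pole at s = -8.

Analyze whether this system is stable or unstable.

Pole at s = -8 is in the left half-plane. Stable.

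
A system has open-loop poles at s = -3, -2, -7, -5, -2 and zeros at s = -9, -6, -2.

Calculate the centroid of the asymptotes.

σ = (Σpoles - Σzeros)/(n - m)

σ = (Σpoles - Σzeros)/(n - m) = (-19 - (-17))/(5 - 3) = -2/2 = -1.0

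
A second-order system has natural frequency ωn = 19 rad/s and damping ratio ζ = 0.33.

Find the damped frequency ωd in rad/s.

ωd = ωn√(1 - ζ²) = 19√(1 - 0.33²) = 17.94 rad/s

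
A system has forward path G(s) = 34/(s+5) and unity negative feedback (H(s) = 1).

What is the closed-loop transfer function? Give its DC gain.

T(s) = G/(1+GH) = [34/(s+5)] / [1 + 34/(s+5)] = 34/(s+5+34) = 34/(s+39). DC gain = 34/39 = 0.8718.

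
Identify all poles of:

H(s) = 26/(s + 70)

Pole is where denominator = 0: s + 70 = 0, so s = -70.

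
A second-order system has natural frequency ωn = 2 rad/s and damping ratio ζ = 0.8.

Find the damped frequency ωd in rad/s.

ωd = ωn√(1 - ζ²) = 2√(1 - 0.8²) = 1.2 rad/s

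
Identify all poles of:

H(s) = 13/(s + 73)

Pole is where denominator = 0: s + 73 = 0, so s = -73.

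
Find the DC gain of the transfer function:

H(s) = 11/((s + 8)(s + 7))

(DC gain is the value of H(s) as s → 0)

DC gain = H(0) = 11/(8 × 7) = 11/56 = 0.1964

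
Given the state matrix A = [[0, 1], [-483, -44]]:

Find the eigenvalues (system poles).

det(A - λI) = λ² - (-44)λ + 483 = (λ - (-23))(λ - (-21)). Eigenvalues: -23, -21.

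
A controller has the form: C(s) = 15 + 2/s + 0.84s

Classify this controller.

This is a Proportional-Integral-Derivative (PID) controller.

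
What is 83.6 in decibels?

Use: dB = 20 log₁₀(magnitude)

dB = 20 log₁₀(83.6) = 38.4 dB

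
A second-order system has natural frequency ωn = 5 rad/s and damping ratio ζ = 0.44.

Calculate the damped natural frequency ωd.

ωd = ωn√(1 - ζ²) = 5√(1 - 0.44²) = 4.49 rad/s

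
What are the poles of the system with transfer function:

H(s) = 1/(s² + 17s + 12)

Discriminant = 17² - 4×1×12 = 289 - 48 = 241 > 0, so two distinct real poles. Using quadratic formula: s = (-17 ± √241)/(2×1) = (-17 ± √241)/2, with √241 ≈ 15.5242. s₁ ≈ -0.7379, s₂ ≈ -16.2621. Poles: s₁ = -0.7379, s₂ = -16.2621.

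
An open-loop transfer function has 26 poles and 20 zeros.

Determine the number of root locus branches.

Root locus has n branches where n = number of poles = 26.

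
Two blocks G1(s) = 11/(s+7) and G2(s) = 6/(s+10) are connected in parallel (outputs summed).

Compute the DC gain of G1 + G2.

Parallel: G_eq = G1 + G2. DC gain = G1(0) + G2(0) = 11/7 + 6/10 = 1.5714 + 0.6 = 2.1714.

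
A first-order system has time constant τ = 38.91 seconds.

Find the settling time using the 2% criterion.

For first-order system, 2% settling time ≈ 4τ = 4 × 38.91 = 155.64 s.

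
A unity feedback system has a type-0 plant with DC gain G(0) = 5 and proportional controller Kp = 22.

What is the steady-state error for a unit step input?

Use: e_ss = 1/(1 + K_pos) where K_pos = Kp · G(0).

K_pos = Kp · G(0) = 22 × 5 = 110. e_ss = 1/(1 + 110) = 0.0090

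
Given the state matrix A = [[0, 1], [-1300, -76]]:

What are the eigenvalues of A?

det(A - λI) = λ² - (-76)λ + 1300 = (λ - (-26))(λ - (-50)). Eigenvalues: -26, -50.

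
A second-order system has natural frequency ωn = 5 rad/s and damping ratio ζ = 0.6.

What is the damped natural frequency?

ωd = ωn√(1 - ζ²) = 5√(1 - 0.6²) = 4.0 rad/s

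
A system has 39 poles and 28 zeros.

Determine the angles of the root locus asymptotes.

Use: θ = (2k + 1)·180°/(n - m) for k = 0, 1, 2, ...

n - m = 39 - 28 = 11. Angles: θk = (2k + 1)·180°/11 = 16.36°, 49.09°, 81.82°, 114.55°, 147.27°, 180°, 212.73°, 245.45°, 278.18°, 310.91°, 343.64°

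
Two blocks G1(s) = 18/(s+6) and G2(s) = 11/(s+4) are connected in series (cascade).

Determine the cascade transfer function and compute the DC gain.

Series: multiply transfer functions. G_eq = 18/(s+6) × 11/(s+4) = 198/((s+6)(s+4)). DC gain = 198/(6×4) = 8.25.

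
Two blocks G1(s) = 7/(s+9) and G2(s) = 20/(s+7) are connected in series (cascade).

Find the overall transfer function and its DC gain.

Series: multiply transfer functions. G_eq = 7/(s+9) × 20/(s+7) = 140/((s+9)(s+7)). DC gain = 140/(9×7) = 2.2222.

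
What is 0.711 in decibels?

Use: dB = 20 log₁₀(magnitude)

dB = 20 log₁₀(0.711) = -3.0 dB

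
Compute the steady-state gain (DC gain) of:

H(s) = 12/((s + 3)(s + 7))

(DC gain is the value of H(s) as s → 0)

DC gain = H(0) = 12/(3 × 7) = 12/21 = 0.5714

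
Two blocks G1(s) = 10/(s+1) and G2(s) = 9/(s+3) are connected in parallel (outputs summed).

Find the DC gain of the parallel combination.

Parallel: G_eq = G1 + G2. DC gain = G1(0) + G2(0) = 10/1 + 9/3 = 10 + 3 = 13.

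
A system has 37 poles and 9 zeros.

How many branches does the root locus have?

Root locus has n branches where n = number of poles = 37.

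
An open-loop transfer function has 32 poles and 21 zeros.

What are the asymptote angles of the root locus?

n - m = 32 - 21 = 11. Angles: θk = (2k + 1)·180°/11 = 16.36°, 49.09°, 81.82°, 114.55°, 147.27°, 180°, 212.73°, 245.45°, 278.18°, 310.91°, 343.64°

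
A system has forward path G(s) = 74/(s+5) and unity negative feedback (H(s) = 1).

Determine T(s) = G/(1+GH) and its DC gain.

T(s) = G/(1+GH) = [74/(s+5)] / [1 + 74/(s+5)] = 74/(s+5+74) = 74/(s+79). DC gain = 74/79 = 0.9367.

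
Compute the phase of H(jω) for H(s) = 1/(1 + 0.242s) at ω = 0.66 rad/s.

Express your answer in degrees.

Phase = -arctan(ωτ) = -arctan(0.66 × 0.242) = -9.1°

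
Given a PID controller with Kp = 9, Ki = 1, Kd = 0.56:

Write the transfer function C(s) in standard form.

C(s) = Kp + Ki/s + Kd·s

Substituting values: C(s) = 9 + 1/s + 0.56s = (0.56s² + 9s + 1)/s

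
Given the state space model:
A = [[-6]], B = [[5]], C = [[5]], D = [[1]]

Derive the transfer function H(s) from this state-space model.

(sI - A)⁻¹ = 1/(s + 6). H(s) = 5×5/(s + 6) + 1 = (s + 31)/(s + 6).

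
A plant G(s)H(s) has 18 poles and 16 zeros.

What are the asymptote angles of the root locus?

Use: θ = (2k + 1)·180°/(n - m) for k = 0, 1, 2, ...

n - m = 18 - 16 = 2. Angles: θk = (2k + 1)·180°/2 = 90°, 270°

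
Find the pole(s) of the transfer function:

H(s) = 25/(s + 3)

Pole is where denominator = 0: s + 3 = 0, so s = -3.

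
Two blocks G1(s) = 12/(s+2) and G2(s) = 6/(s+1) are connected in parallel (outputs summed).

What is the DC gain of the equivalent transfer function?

Parallel: G_eq = G1 + G2. DC gain = G1(0) + G2(0) = 12/2 + 6/1 = 6 + 6 = 12.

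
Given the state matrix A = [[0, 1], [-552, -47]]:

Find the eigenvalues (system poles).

det(A - λI) = λ² - (-47)λ + 552 = (λ - (-24))(λ - (-23)). Eigenvalues: -24, -23.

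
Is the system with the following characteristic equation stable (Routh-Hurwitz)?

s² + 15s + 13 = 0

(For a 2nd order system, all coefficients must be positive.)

Coefficients: 1, 15, 13. All positive, so system is stable.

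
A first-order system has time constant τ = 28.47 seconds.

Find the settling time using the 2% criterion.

For first-order system, 2% settling time ≈ 4τ = 4 × 28.47 = 113.88 s.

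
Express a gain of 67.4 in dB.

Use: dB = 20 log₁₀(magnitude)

dB = 20 log₁₀(67.4) = 36.6 dB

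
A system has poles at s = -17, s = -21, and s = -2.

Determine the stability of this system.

All poles are in the left half-plane. System is stable.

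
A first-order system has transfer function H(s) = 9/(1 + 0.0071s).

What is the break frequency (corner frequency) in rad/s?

Corner frequency = 1/τ = 1/0.0071 = 140.845 rad/s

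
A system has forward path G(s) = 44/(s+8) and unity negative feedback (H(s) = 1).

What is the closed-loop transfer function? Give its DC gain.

T(s) = G/(1+GH) = [44/(s+8)] / [1 + 44/(s+8)] = 44/(s+8+44) = 44/(s+52). DC gain = 44/52 = 0.8462.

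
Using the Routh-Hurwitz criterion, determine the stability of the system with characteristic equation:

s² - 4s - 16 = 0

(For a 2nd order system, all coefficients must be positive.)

Coefficients: 1, -4, -16. b=-4, c=-16 not positive, so system is unstable.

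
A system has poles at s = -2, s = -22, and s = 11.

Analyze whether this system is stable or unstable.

Pole(s) at s = 11 are not in the left half-plane. System is unstable.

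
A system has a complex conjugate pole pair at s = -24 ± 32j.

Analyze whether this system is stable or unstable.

Real part of poles is -24 (< 0, left half-plane). Stable.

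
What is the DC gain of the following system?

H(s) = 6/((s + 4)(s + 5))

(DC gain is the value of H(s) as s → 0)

DC gain = H(0) = 6/(4 × 5) = 6/20 = 0.3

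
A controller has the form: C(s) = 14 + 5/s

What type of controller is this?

This is a Proportional-Integral (PI) controller.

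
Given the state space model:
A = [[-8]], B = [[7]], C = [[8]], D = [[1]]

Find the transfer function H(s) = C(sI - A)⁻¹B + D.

(sI - A)⁻¹ = 1/(s + 8). H(s) = 8×7/(s + 8) + 1 = (s + 64)/(s + 8).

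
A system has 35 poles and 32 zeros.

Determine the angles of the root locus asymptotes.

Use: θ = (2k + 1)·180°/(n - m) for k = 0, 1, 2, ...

n - m = 35 - 32 = 3. Angles: θk = (2k + 1)·180°/3 = 60°, 180°, 300°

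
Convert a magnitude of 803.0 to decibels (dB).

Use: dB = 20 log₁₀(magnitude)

dB = 20 log₁₀(803.0) = 58.1 dB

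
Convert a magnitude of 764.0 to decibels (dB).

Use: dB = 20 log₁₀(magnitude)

dB = 20 log₁₀(764.0) = 57.7 dB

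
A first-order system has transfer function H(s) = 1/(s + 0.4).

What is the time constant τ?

For H(s) = 1/(s + 1/τ), the pole is at -1/τ = -0.4, so τ = 1/0.4 = 2.5 s.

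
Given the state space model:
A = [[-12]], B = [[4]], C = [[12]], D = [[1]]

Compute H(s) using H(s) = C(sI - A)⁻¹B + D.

(sI - A)⁻¹ = 1/(s + 12). H(s) = 12×4/(s + 12) + 1 = (s + 60)/(s + 12).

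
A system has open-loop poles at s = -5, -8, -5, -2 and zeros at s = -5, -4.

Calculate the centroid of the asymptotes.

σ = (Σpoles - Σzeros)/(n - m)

σ = (Σpoles - Σzeros)/(n - m) = (-20 - (-9))/(4 - 2) = -11/2 = -5.5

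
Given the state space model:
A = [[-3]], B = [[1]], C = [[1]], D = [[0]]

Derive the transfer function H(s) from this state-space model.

(sI - A)⁻¹ = 1/(s + 3). H(s) = 1 × 1/(s + 3) + 0 = 1/(s + 3).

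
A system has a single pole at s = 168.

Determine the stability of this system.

Pole at s = 168 is in the right half-plane. Unstable.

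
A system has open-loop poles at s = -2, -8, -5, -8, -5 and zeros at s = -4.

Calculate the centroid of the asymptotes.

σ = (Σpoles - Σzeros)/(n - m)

σ = (Σpoles - Σzeros)/(n - m) = (-28 - (-4))/(5 - 1) = -24/4 = -6.0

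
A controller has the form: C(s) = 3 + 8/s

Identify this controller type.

This is a Proportional-Integral (PI) controller.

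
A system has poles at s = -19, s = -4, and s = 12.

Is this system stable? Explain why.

Pole(s) at s = 12 are not in the left half-plane. System is unstable.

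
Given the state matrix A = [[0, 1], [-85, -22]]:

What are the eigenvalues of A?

det(A - λI) = λ² - (-22)λ + 85 = (λ - (-5))(λ - (-17)). Eigenvalues: -5, -17.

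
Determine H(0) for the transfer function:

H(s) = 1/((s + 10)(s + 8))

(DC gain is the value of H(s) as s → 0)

DC gain = H(0) = 1/(10 × 8) = 1/80 = 0.0125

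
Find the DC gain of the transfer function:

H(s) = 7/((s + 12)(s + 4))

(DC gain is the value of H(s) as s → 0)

DC gain = H(0) = 7/(12 × 4) = 7/48 = 0.1458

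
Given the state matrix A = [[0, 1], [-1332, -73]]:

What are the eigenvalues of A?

det(A - λI) = λ² - (-73)λ + 1332 = (λ - (-37))(λ - (-36)). Eigenvalues: -37, -36.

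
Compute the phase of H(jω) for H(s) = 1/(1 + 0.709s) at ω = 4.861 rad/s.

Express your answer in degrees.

Phase = -arctan(ωτ) = -arctan(4.861 × 0.709) = -73.8°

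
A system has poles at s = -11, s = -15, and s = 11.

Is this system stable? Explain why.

Pole(s) at s = 11 are not in the left half-plane. System is unstable.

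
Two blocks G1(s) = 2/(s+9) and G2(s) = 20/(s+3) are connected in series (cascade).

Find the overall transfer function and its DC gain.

Series: multiply transfer functions. G_eq = 2/(s+9) × 20/(s+3) = 40/((s+9)(s+3)). DC gain = 40/(9×3) = 1.4815.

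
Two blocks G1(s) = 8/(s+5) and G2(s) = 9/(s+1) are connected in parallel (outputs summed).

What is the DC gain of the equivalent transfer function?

Parallel: G_eq = G1 + G2. DC gain = G1(0) + G2(0) = 8/5 + 9/1 = 1.6 + 9 = 10.6.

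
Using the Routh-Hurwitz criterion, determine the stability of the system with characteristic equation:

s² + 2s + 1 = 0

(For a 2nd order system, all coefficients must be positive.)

Coefficients: 1, 2, 1. All positive, so system is stable.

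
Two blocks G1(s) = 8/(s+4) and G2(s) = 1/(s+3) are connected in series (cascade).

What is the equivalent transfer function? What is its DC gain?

Series: multiply transfer functions. G_eq = 8/(s+4) × 1/(s+3) = 8/((s+4)(s+3)). DC gain = 8/(4×3) = 0.6667.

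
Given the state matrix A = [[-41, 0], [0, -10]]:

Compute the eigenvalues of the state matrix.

For diagonal matrix, eigenvalues are diagonal entries: λ₁ = -41, λ₂ = -10.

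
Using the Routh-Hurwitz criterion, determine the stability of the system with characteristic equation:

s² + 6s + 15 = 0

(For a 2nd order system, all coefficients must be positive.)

Coefficients: 1, 6, 15. All positive, so system is stable.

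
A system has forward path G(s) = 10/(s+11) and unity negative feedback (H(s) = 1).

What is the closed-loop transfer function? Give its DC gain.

T(s) = G/(1+GH) = [10/(s+11)] / [1 + 10/(s+11)] = 10/(s+11+10) = 10/(s+21). DC gain = 10/21 = 0.4762.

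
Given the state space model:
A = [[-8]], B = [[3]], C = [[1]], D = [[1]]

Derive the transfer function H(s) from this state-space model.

(sI - A)⁻¹ = 1/(s + 8). H(s) = 1×3/(s + 8) + 1 = (s + 11)/(s + 8).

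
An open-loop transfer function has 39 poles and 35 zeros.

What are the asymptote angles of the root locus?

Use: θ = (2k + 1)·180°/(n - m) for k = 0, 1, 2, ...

n - m = 39 - 35 = 4. Angles: θk = (2k + 1)·180°/4 = 45°, 135°, 225°, 315°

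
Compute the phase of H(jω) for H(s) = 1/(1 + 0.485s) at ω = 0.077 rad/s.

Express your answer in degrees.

Phase = -arctan(ωτ) = -arctan(0.077 × 0.485) = -2.1°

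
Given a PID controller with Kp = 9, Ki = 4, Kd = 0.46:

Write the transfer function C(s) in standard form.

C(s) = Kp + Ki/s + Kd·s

Substituting values: C(s) = 9 + 4/s + 0.46s = (0.46s² + 9s + 4)/s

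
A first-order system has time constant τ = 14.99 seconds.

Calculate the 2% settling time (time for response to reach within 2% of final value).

For first-order system, 2% settling time ≈ 4τ = 4 × 14.99 = 59.96 s.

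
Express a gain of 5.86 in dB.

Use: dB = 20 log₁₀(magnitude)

dB = 20 log₁₀(5.86) = 15.4 dB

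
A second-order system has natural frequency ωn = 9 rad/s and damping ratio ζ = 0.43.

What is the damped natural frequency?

ωd = ωn√(1 - ζ²) = 9√(1 - 0.43²) = 8.13 rad/s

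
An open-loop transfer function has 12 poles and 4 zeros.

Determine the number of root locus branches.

Root locus has n branches where n = number of poles = 12.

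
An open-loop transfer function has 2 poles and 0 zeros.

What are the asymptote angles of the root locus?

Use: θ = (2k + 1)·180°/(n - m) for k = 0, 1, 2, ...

n - m = 2 - 0 = 2. Angles: θk = (2k + 1)·180°/2 = 90°, 270°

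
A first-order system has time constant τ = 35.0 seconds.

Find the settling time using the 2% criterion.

For first-order system, 2% settling time ≈ 4τ = 4 × 35.0 = 140.0 s.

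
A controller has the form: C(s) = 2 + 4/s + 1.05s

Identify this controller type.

This is a Proportional-Integral-Derivative (PID) controller.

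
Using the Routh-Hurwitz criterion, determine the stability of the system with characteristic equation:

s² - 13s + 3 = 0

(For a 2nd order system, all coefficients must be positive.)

Coefficients: 1, -13, 3. b=-13 not positive, so system is unstable.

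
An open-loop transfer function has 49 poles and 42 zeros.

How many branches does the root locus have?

Root locus has n branches where n = number of poles = 49.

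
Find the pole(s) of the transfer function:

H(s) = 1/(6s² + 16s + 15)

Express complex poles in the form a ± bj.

Discriminant = 16² - 4×6×15 = 256 - 360 = -104 < 0, so the poles are a complex conjugate pair s = (-16 ± j√104)/(2×6). Real part = -16/(2×6) = -16/12 ≈ -1.3333; imaginary part = ±√104/(2×6) ≈ 0.8498. Poles: s = -1.3333 ± 0.8498j.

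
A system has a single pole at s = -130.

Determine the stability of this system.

Pole at s = -130 is in the left half-plane. Stable.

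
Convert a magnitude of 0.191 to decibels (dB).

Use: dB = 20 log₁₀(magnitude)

dB = 20 log₁₀(0.191) = -14.4 dB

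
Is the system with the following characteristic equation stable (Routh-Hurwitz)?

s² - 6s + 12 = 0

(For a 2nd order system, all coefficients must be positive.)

Coefficients: 1, -6, 12. b=-6 not positive, so system is unstable.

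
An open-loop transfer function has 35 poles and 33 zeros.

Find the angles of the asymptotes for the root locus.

n - m = 35 - 33 = 2. Angles: θk = (2k + 1)·180°/2 = 90°, 270°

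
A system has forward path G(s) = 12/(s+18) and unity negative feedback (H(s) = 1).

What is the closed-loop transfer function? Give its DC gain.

T(s) = G/(1+GH) = [12/(s+18)] / [1 + 12/(s+18)] = 12/(s+18+12) = 12/(s+30). DC gain = 12/30 = 0.4.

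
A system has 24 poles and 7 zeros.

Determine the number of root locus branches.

Root locus has n branches where n = number of poles = 24.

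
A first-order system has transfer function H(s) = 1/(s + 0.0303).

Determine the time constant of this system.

For H(s) = 1/(s + 1/τ), the pole is at -1/τ = -0.0303, so τ = 1/0.0303 = 33 s.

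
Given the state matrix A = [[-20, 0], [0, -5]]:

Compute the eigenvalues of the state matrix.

For diagonal matrix, eigenvalues are diagonal entries: λ₁ = -20, λ₂ = -5.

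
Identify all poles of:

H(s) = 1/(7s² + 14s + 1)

Discriminant = 14² - 4×7×1 = 196 - 28 = 168 > 0, so two distinct real poles. Using quadratic formula: s = (-14 ± √168)/(2×7) = (-14 ± √168)/14, with √168 ≈ 12.9615. s₁ ≈ -0.0742, s₂ ≈ -1.9258. Poles: s₁ = -0.0742, s₂ = -1.9258.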